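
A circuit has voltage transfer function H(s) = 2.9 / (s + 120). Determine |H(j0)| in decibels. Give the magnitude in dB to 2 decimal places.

-32.34 dB

H(0) = 2.9 / 120 = 0.024167
20 log₁₀(0.024167) = -32.336 dB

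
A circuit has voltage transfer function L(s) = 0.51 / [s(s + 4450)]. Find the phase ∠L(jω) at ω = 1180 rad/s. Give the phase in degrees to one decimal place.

∠(j1180 + 4450) = arctan(1180/4450) = 14.85°
∠(j1180) = 90.00°
∠L(j1180) = − (14.85° + 90.00°) = -104.85°

-104.9 deg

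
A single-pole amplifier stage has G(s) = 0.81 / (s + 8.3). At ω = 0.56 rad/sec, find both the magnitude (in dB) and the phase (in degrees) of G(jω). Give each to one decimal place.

|j0.56 + 8.3| = √(0.56² + 8.3²) = 8.319
|G(j0.56)| = 0.81 / 8.319 = 0.097369
20 log₁₀(0.097369) = -20.23 dB
∠(j0.56 + 8.3) = arctan(0.56/8.3) = 3.86°
∠G(j0.56) = −3.86° = -3.86°

|G| = -20.2 dB, ∠G = -3.9 deg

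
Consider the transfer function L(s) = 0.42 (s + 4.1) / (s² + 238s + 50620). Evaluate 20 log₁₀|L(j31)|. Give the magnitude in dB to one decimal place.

|j31 + 4.1| = √(31² + 4.1²) = 31.27
|(j31)² + 238(j31) + 50620| = |49659 + j7378| = 5.02e+04
|L(j31)| = 0.42 × 31.27 / 5.02e+04 = 0.0002616
20 log₁₀(0.0002616) = -71.65 dB

-71.6 dB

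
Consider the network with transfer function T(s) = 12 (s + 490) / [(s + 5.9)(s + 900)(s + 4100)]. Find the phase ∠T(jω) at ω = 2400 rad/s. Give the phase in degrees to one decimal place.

-111.2°

∠(j2400 + 490) = arctan(2400/490) = 78.46°
∠(j2400 + 5.9) = arctan(2400/5.9) = 89.86°
∠(j2400 + 900) = arctan(2400/900) = 69.44°
∠(j2400 + 4100) = arctan(2400/4100) = 30.34°
∠T(j2400) = 78.46° − (89.86° + 69.44° + 30.34°) = -111.19°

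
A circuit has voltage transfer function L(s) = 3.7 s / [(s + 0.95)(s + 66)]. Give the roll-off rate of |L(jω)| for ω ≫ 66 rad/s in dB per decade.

With 1 zero and 2 poles, the high-frequency asymptotic slope is 20 × (1 − 2) = -20 dB/decade.

-20 dB/decade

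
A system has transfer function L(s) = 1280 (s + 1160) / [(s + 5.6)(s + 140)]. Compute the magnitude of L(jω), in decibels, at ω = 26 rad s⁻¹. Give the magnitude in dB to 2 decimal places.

|j26 + 1160| = √(26² + 1160²) = 1160
|j26 + 5.6| = √(26² + 5.6²) = 26.6
|j26 + 140| = √(26² + 140²) = 142.4
|L(j26)| = 1280 × 1160 / (26.6 × 142.4) = 392.16
20 log₁₀(392.16) = 51.869 dB

51.87 dB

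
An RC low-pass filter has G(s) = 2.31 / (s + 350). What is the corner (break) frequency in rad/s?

350 rad/s

The single real pole at s = −350 gives a corner at ω = 350 rad/s.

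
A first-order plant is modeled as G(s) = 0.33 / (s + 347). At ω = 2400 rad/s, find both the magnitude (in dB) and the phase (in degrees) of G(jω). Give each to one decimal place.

|j2400 + 347| = √(2400² + 347²) = 2425
|G(j2400)| = 0.33 / 2425 = 0.00013608
20 log₁₀(0.00013608) = -77.32 dB
∠(j2400 + 347) = arctan(2400/347) = 81.77°
∠G(j2400) = −81.77° = -81.77°

|G| = -77.3 dB, ∠G = -81.8°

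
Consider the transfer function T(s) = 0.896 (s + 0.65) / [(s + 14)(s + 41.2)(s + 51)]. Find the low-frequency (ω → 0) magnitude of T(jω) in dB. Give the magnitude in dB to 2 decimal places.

T(0) = 0.896 × 0.65 / (14 × 41.2 × 51) = 1.9798e-05
20 log₁₀(1.9798e-05) = -94.067 dB

-94.07 dB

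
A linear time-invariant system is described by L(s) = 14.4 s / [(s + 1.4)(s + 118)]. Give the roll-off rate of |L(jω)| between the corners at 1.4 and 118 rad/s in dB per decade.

0 dB/decade

In this band the factors already past their corner are: 1 differentiator zero, pole at 1.4; net slope = 0 dB/decade.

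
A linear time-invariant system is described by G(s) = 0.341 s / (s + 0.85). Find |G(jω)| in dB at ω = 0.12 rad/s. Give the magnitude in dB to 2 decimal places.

|j0.12| = 0.12
|j0.12 + 0.85| = √(0.12² + 0.85²) = 0.8584
|G(j0.12)| = 0.341 × 0.12 / 0.8584 = 0.047668
20 log₁₀(0.047668) = -26.435 dB

-26.44 dB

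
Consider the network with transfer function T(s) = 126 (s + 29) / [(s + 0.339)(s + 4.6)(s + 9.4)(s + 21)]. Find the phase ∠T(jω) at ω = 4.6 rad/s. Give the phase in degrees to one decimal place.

-160.2 deg

∠(j4.6 + 29) = arctan(4.6/29) = 9.01°
∠(j4.6 + 0.339) = arctan(4.6/0.339) = 85.79°
∠(j4.6 + 4.6) = arctan(4.6/4.6) = 45.00°
∠(j4.6 + 9.4) = arctan(4.6/9.4) = 26.08°
∠(j4.6 + 21) = arctan(4.6/21) = 12.36°
∠T(j4.6) = 9.01° − (85.79° + 45.00° + 26.08° + 12.36°) = -160.20°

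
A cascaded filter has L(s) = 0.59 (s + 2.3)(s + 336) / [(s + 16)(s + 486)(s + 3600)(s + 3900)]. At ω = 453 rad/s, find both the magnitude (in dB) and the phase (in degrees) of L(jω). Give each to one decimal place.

|L| = -149.1 dB, ∠L = -1.6 deg

|j453 + 2.3| = √(453² + 2.3²) = 453
|j453 + 336| = √(453² + 336²) = 564
|j453 + 16| = √(453² + 16²) = 453.3
|j453 + 486| = √(453² + 486²) = 664.4
|j453 + 3600| = √(453² + 3600²) = 3628
|j453 + 3900| = √(453² + 3900²) = 3926
|L(j453)| = 0.59 × 453 × 564 / (453.3 × 664.4 × 3628 × 3926) = 3.5137e-08
20 log₁₀(3.5137e-08) = -149.08 dB
∠(j453 + 2.3) = arctan(453/2.3) = 89.71°
∠(j453 + 336) = arctan(453/336) = 53.43°
∠(j453 + 16) = arctan(453/16) = 87.98°
∠(j453 + 486) = arctan(453/486) = 42.99°
∠(j453 + 3600) = arctan(453/3600) = 7.17°
∠(j453 + 3900) = arctan(453/3900) = 6.63°
∠L(j453) = 89.71° + 53.43° − (87.98° + 42.99° + 7.17° + 6.63°) = -1.62°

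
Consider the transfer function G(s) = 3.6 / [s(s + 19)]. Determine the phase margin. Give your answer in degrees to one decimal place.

Gain crossover: |G(jω)| = 1 at ω ≈ 0.189 rad s⁻¹.
∠G(j0.189) = −90° − arctan(0.189/19) ≈ -90.57°
PM = 180° + (-90.57°) = 89.43°

89.4°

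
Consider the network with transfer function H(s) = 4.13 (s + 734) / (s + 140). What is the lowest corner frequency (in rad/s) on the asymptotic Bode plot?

140 rad/s

Break frequencies occur at each pole and zero magnitude: 140 rad/s, 734 rad/s.
The lowest is 140 rad/s.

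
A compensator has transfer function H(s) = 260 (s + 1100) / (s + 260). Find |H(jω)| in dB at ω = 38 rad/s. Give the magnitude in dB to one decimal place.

60.7 dB

|j38 + 1100| = √(38² + 1100²) = 1101
|j38 + 260| = √(38² + 260²) = 262.8
|H(j38)| = 260 × 1101 / 262.8 = 1089.1
20 log₁₀(1089.1) = 60.74 dB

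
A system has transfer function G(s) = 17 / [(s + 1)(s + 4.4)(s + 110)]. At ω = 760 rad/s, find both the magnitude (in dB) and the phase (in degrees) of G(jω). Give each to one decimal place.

|j760 + 1| = √(760² + 1²) = 760
|j760 + 4.4| = √(760² + 4.4²) = 760
|j760 + 110| = √(760² + 110²) = 767.9
|G(j760)| = 17 / (760 × 760 × 767.9) = 3.8326e-08
20 log₁₀(3.8326e-08) = -148.33 dB
∠(j760 + 1) = arctan(760/1) = 89.92°
∠(j760 + 4.4) = arctan(760/4.4) = 89.67°
∠(j760 + 110) = arctan(760/110) = 81.76°
∠G(j760) = − (89.92° + 89.67° + 81.76°) = -261.36°

|G| = -148.3 dB, ∠G = -261.4°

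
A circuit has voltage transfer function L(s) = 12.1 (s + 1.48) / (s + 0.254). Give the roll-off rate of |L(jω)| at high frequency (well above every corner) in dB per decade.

0 dB/decade

With 1 zero and 1 pole, the high-frequency asymptotic slope is 20 × (1 − 1) = 0 dB/decade.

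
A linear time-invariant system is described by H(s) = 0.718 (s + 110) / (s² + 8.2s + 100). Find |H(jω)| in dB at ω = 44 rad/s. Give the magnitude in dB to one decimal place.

-26.8 dB

|j44 + 110| = √(44² + 110²) = 118.5
|(j44)² + 8.2(j44) + 100| = |-1836 + j360.8| = 1871
|H(j44)| = 0.718 × 118.5 / 1871 = 0.045462
20 log₁₀(0.045462) = -26.85 dB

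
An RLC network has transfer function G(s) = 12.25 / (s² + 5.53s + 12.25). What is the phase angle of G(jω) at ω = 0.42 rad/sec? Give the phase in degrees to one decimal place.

-10.9°

∠[(j0.42)² + 5.53(j0.42) + 12.25] = ∠[12.074 + j2.3226] = 10.89°
∠G(j0.42) = −10.89° = -10.89°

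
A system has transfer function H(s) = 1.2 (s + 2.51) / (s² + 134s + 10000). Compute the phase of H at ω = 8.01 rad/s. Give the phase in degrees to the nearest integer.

∠(j8.01 + 2.51) = arctan(8.01/2.51) = 72.60°
∠[(j8.01)² + 134(j8.01) + 10000] = ∠[9935.8 + j1073.3] = 6.17°
∠H(j8.01) = 72.60° − 6.17° = 66.44°

66°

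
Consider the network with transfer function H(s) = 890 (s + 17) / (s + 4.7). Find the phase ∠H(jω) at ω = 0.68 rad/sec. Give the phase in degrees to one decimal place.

∠(j0.68 + 17) = arctan(0.68/17) = 2.29°
∠(j0.68 + 4.7) = arctan(0.68/4.7) = 8.23°
∠H(j0.68) = 2.29° − 8.23° = -5.94°

-5.9°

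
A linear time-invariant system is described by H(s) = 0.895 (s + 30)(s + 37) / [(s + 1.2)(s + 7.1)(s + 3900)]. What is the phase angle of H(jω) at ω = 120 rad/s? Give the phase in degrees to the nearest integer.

∠(j120 + 30) = arctan(120/30) = 75.96°
∠(j120 + 37) = arctan(120/37) = 72.86°
∠(j120 + 1.2) = arctan(120/1.2) = 89.43°
∠(j120 + 7.1) = arctan(120/7.1) = 86.61°
∠(j120 + 3900) = arctan(120/3900) = 1.76°
∠H(j120) = 75.96° + 72.86° − (89.43° + 86.61° + 1.76°) = -28.98°

-29°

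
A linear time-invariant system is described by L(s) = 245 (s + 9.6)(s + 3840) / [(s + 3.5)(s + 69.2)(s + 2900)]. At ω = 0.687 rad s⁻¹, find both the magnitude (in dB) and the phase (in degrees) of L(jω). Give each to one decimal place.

|j0.687 + 9.6| = √(0.687² + 9.6²) = 9.625
|j0.687 + 3840| = √(0.687² + 3840²) = 3840
|j0.687 + 3.5| = √(0.687² + 3.5²) = 3.567
|j0.687 + 69.2| = √(0.687² + 69.2²) = 69.2
|j0.687 + 2900| = √(0.687² + 2900²) = 2900
|L(j0.687)| = 245 × 9.625 × 3840 / (3.567 × 69.2 × 2900) = 12.65
20 log₁₀(12.65) = 22.04 dB
∠(j0.687 + 9.6) = arctan(0.687/9.6) = 4.09°
∠(j0.687 + 3840) = arctan(0.687/3840) = 0.01°
∠(j0.687 + 3.5) = arctan(0.687/3.5) = 11.11°
∠(j0.687 + 69.2) = arctan(0.687/69.2) = 0.57°
∠(j0.687 + 2900) = arctan(0.687/2900) = 0.01°
∠L(j0.687) = 4.09° + 0.01° − (11.11° + 0.57° + 0.01°) = -7.58°

|L| = 22.0 dB, ∠L = -7.6°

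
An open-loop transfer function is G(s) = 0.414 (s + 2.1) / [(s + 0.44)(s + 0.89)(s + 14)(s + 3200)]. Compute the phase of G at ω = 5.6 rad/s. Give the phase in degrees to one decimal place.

-118.9°

∠(j5.6 + 2.1) = arctan(5.6/2.1) = 69.44°
∠(j5.6 + 0.44) = arctan(5.6/0.44) = 85.51°
∠(j5.6 + 0.89) = arctan(5.6/0.89) = 80.97°
∠(j5.6 + 14) = arctan(5.6/14) = 21.80°
∠(j5.6 + 3200) = arctan(5.6/3200) = 0.10°
∠G(j5.6) = 69.44° − (85.51° + 80.97° + 21.80° + 0.10°) = -118.93°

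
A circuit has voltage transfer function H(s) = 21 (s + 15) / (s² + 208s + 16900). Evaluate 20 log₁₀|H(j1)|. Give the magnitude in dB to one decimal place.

|j1 + 15| = √(1² + 15²) = 15.03
|(j1)² + 208(j1) + 16900| = |16899 + j208| = 1.69e+04
|H(j1)| = 21 × 15.03 / 1.69e+04 = 0.01868
20 log₁₀(0.01868) = -34.57 dB

-34.6 dB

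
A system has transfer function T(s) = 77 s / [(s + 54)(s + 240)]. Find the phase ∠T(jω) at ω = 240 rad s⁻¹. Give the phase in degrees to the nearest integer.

∠(j240) = 90.00°
∠(j240 + 54) = arctan(240/54) = 77.32°
∠(j240 + 240) = arctan(240/240) = 45.00°
∠T(j240) = 90.00° − (77.32° + 45.00°) = -32.32°

-32°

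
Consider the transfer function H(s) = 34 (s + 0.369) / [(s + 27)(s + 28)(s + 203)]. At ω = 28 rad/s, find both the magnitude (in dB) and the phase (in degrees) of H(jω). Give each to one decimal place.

|j28 + 0.369| = √(28² + 0.369²) = 28
|j28 + 27| = √(28² + 27²) = 38.9
|j28 + 28| = √(28² + 28²) = 39.6
|j28 + 203| = √(28² + 203²) = 204.9
|H(j28)| = 34 × 28 / (38.9 × 39.6 × 204.9) = 0.0030164
20 log₁₀(0.0030164) = -50.41 dB
∠(j28 + 0.369) = arctan(28/0.369) = 89.24°
∠(j28 + 27) = arctan(28/27) = 46.04°
∠(j28 + 28) = arctan(28/28) = 45.00°
∠(j28 + 203) = arctan(28/203) = 7.85°
∠H(j28) = 89.24° − (46.04° + 45.00° + 7.85°) = -9.65°

|H| = -50.4 dB, ∠H = -9.6°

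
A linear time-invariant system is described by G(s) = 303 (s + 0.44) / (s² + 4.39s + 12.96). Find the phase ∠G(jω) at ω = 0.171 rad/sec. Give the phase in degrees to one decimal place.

∠(j0.171 + 0.44) = arctan(0.171/0.44) = 21.24°
∠[(j0.171)² + 4.39(j0.171) + 12.96] = ∠[12.931 + j0.75069] = 3.32°
∠G(j0.171) = 21.24° − 3.32° = 17.92°

17.9°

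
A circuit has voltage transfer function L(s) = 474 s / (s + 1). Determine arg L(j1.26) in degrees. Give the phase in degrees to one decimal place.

∠(j1.26) = 90.00°
∠(j1.26 + 1) = arctan(1.26/1) = 51.56°
∠L(j1.26) = 90.00° − 51.56° = 38.44°

38.4°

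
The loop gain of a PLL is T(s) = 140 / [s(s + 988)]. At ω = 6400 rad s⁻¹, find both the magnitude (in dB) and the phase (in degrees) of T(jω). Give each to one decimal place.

|j6400 + 988| = √(6400² + 988²) = 6476
|j6400| = 6400
|T(j6400)| = 140 / (6476 × 6400) = 3.378e-06
20 log₁₀(3.378e-06) = -109.43 dB
∠(j6400 + 988) = arctan(6400/988) = 81.22°
∠(j6400) = 90.00°
∠T(j6400) = − (81.22° + 90.00°) = -171.22°

|T| = -109.4 dB, ∠T = -171.2°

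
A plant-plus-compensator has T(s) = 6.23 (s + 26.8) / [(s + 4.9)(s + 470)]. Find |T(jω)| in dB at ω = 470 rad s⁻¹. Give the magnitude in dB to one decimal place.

|j470 + 26.8| = √(470² + 26.8²) = 470.8
|j470 + 4.9| = √(470² + 4.9²) = 470
|j470 + 470| = √(470² + 470²) = 664.7
|T(j470)| = 6.23 × 470.8 / (470 × 664.7) = 0.0093876
20 log₁₀(0.0093876) = -40.55 dB

-40.5 dB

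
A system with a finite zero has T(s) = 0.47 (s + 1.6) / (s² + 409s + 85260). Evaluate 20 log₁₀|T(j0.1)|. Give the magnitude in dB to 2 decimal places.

-101.07 dB

|j0.1 + 1.6| = √(0.1² + 1.6²) = 1.603
|(j0.1)² + 409(j0.1) + 85260| = |85260 + j40.9| = 8.526e+04
|T(j0.1)| = 0.47 × 1.603 / 8.526e+04 = 8.8373e-06
20 log₁₀(8.8373e-06) = -101.074 dB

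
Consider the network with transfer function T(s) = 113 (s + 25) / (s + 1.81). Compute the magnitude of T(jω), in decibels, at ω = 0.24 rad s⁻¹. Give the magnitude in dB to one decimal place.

|j0.24 + 25| = √(0.24² + 25²) = 25
|j0.24 + 1.81| = √(0.24² + 1.81²) = 1.826
|T(j0.24)| = 113 × 25 / 1.826 = 1547.3
20 log₁₀(1547.3) = 63.79 dB

63.8 dB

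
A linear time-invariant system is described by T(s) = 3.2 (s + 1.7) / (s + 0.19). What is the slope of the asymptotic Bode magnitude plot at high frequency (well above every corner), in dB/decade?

With 1 zero and 1 pole, the high-frequency asymptotic slope is 20 × (1 − 1) = 0 dB/decade.

0 dB/decade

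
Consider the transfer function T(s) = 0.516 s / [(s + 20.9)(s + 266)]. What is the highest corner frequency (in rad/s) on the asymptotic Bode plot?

Break frequencies occur at each pole and zero magnitude: 20.9 rad/s, 266 rad/s.
The highest is 266 rad/s.

266 rad/s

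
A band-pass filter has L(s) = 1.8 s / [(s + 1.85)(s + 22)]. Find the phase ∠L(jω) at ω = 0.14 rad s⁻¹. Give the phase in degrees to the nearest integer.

85°

∠(j0.14) = 90.00°
∠(j0.14 + 1.85) = arctan(0.14/1.85) = 4.33°
∠(j0.14 + 22) = arctan(0.14/22) = 0.36°
∠L(j0.14) = 90.00° − (4.33° + 0.36°) = 85.31°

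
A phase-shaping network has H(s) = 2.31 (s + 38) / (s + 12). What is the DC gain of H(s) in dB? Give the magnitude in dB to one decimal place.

17.3 dB

H(0) = 2.31 × 38 / 12 = 7.315
20 log₁₀(7.315) = 17.28 dB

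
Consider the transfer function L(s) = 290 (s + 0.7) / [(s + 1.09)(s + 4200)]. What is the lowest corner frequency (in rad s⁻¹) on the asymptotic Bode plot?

0.7 rad s⁻¹

Break frequencies occur at each pole and zero magnitude: 0.7 rad s⁻¹, 1.09 rad s⁻¹, 4200 rad s⁻¹.
The lowest is 0.7 rad s⁻¹.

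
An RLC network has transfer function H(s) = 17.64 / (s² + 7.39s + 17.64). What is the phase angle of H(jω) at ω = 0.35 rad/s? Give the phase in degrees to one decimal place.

-8.4°

∠[(j0.35)² + 7.39(j0.35) + 17.64] = ∠[17.518 + j2.5865] = 8.40°
∠H(j0.35) = −8.40° = -8.40°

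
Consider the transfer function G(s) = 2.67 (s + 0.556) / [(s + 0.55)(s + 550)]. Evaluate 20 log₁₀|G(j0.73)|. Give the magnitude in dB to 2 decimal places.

-46.24 dB

|j0.73 + 0.556| = √(0.73² + 0.556²) = 0.9176
|j0.73 + 0.55| = √(0.73² + 0.55²) = 0.914
|j0.73 + 550| = √(0.73² + 550²) = 550
|G(j0.73)| = 2.67 × 0.9176 / (0.914 × 550) = 0.0048738
20 log₁₀(0.0048738) = -46.243 dB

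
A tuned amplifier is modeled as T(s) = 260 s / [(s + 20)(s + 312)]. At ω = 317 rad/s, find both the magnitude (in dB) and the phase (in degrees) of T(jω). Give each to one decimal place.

|T| = -4.7 dB, ∠T = -41.8 deg

|j317| = 317
|j317 + 20| = √(317² + 20²) = 317.6
|j317 + 312| = √(317² + 312²) = 444.8
|T(j317)| = 260 × 317 / (317.6 × 444.8) = 0.58339
20 log₁₀(0.58339) = -4.68 dB
∠(j317) = 90.00°
∠(j317 + 20) = arctan(317/20) = 86.39°
∠(j317 + 312) = arctan(317/312) = 45.46°
∠T(j317) = 90.00° − (86.39° + 45.46°) = -41.85°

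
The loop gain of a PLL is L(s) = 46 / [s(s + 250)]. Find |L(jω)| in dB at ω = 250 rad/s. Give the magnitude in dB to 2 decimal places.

|j250 + 250| = √(250² + 250²) = 353.6
|j250| = 250
|L(j250)| = 46 / (353.6 × 250) = 0.00052043
20 log₁₀(0.00052043) = -65.673 dB

-65.67 dB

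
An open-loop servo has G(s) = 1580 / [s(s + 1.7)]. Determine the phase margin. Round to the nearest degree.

Gain crossover: |G(jω)| = 1 at ω ≈ 39.7 rad s⁻¹.
∠G(j39.7) = −90° − arctan(39.7/1.7) ≈ -177.55°
PM = 180° + (-177.55°) = 2.45°

2°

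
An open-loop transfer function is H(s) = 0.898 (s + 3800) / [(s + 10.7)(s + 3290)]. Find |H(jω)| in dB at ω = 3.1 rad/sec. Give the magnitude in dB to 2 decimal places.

|j3.1 + 3800| = √(3.1² + 3800²) = 3800
|j3.1 + 10.7| = √(3.1² + 10.7²) = 11.14
|j3.1 + 3290| = √(3.1² + 3290²) = 3290
|H(j3.1)| = 0.898 × 3800 / (11.14 × 3290) = 0.093106
20 log₁₀(0.093106) = -20.620 dB

-20.62 dB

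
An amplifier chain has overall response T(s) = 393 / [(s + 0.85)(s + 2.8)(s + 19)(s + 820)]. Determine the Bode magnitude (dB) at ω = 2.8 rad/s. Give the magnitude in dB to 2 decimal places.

|j2.8 + 0.85| = √(2.8² + 0.85²) = 2.926
|j2.8 + 2.8| = √(2.8² + 2.8²) = 3.96
|j2.8 + 19| = √(2.8² + 19²) = 19.21
|j2.8 + 820| = √(2.8² + 820²) = 820
|T(j2.8)| = 393 / (2.926 × 3.96 × 19.21 × 820) = 0.0021537
20 log₁₀(0.0021537) = -53.336 dB

-53.34 dB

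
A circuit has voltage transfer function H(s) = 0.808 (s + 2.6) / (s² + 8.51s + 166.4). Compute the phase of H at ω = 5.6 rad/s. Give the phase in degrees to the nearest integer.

46°

∠(j5.6 + 2.6) = arctan(5.6/2.6) = 65.10°
∠[(j5.6)² + 8.51(j5.6) + 166.4] = ∠[135.04 + j47.656] = 19.44°
∠H(j5.6) = 65.10° − 19.44° = 45.66°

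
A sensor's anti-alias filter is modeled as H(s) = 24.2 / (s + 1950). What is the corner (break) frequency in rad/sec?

The single real pole at s = −1950 gives a corner at ω = 1950 rad/sec.

1950 rad/sec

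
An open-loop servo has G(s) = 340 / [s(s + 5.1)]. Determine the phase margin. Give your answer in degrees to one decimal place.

15.7°

Gain crossover: |G(jω)| = 1 at ω ≈ 18.1 rad/sec.
∠G(j18.1) = −90° − arctan(18.1/5.1) ≈ -164.26°
PM = 180° + (-164.26°) = 15.74°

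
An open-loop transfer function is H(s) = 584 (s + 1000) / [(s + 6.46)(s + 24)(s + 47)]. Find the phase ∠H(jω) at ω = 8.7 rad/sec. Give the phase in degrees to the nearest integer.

∠(j8.7 + 1000) = arctan(8.7/1000) = 0.50°
∠(j8.7 + 6.46) = arctan(8.7/6.46) = 53.41°
∠(j8.7 + 24) = arctan(8.7/24) = 19.93°
∠(j8.7 + 47) = arctan(8.7/47) = 10.49°
∠H(j8.7) = 0.50° − (53.41° + 19.93° + 10.49°) = -83.32°

-83°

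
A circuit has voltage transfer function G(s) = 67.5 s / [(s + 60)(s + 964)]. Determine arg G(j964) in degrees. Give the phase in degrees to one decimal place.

-41.4°

∠(j964) = 90.00°
∠(j964 + 60) = arctan(964/60) = 86.44°
∠(j964 + 964) = arctan(964/964) = 45.00°
∠G(j964) = 90.00° − (86.44° + 45.00°) = -41.44°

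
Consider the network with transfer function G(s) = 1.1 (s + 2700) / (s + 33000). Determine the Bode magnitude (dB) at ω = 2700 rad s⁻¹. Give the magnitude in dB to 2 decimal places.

-17.93 dB

|j2700 + 2700| = √(2700² + 2700²) = 3818
|j2700 + 33000| = √(2700² + 33000²) = 3.311e+04
|G(j2700)| = 1.1 × 3818 / 3.311e+04 = 0.12686
20 log₁₀(0.12686) = -17.934 dB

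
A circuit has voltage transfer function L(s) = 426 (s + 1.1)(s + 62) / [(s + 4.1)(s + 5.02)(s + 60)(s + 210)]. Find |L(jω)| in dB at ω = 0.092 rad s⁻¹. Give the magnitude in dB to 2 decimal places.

-18.99 dB

|j0.092 + 1.1| = √(0.092² + 1.1²) = 1.104
|j0.092 + 62| = √(0.092² + 62²) = 62
|j0.092 + 4.1| = √(0.092² + 4.1²) = 4.101
|j0.092 + 5.02| = √(0.092² + 5.02²) = 5.021
|j0.092 + 60| = √(0.092² + 60²) = 60
|j0.092 + 210| = √(0.092² + 210²) = 210
|L(j0.092)| = 426 × 1.104 × 62 / (4.101 × 5.021 × 60 × 210) = 0.11237
20 log₁₀(0.11237) = -18.987 dB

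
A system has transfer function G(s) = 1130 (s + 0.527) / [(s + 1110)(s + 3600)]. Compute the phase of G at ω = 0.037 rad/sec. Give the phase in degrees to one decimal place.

∠(j0.037 + 0.527) = arctan(0.037/0.527) = 4.02°
∠(j0.037 + 1110) = arctan(0.037/1110) = 0.00°
∠(j0.037 + 3600) = arctan(0.037/3600) = 0.00°
∠G(j0.037) = 4.02° − (0.00° + 0.00°) = 4.01°

4.0°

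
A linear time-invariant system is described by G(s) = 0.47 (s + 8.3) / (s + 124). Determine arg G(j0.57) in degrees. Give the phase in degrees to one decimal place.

∠(j0.57 + 8.3) = arctan(0.57/8.3) = 3.93°
∠(j0.57 + 124) = arctan(0.57/124) = 0.26°
∠G(j0.57) = 3.93° − 0.26° = 3.67°

3.7°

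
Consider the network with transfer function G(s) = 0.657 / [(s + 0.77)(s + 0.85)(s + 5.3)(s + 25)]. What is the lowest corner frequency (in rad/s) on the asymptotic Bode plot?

0.77 rad/s

Break frequencies occur at each pole and zero magnitude: 0.77 rad/s, 0.85 rad/s, 5.3 rad/s, 25 rad/s.
The lowest is 0.77 rad/s.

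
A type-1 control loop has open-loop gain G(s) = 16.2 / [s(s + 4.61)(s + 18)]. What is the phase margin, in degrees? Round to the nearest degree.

87°

Gain crossover: |G(jω)| = 1 at ω ≈ 0.195 rad/sec.
∠G(j0.195) = −90° − arctan(0.195/4.61) − arctan(0.195/18) ≈ -93.04°
PM = 180° + (-93.04°) = 86.96°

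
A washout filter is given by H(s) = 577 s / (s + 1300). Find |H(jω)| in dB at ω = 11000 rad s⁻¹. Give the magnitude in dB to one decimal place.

|j11000| = 1.1e+04
|j11000 + 1300| = √(11000² + 1300²) = 1.108e+04
|H(j11000)| = 577 × 1.1e+04 / 1.108e+04 = 573.01
20 log₁₀(573.01) = 55.16 dB

55.2 dB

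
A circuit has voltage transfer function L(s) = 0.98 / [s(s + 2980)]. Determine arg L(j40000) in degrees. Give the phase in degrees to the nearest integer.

∠(j40000 + 2980) = arctan(40000/2980) = 85.74°
∠(j40000) = 90.00°
∠L(j40000) = − (85.74° + 90.00°) = -175.74°

-176°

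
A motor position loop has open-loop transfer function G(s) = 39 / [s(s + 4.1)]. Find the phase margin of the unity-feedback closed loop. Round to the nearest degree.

Gain crossover: |G(jω)| = 1 at ω ≈ 5.61 rad/s.
∠G(j5.61) = −90° − arctan(5.61/4.1) ≈ -143.85°
PM = 180° + (-143.85°) = 36.15°

36°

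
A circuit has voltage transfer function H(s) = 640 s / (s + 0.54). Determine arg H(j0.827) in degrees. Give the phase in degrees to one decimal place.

∠(j0.827) = 90.00°
∠(j0.827 + 0.54) = arctan(0.827/0.54) = 56.86°
∠H(j0.827) = 90.00° − 56.86° = 33.14°

33.1°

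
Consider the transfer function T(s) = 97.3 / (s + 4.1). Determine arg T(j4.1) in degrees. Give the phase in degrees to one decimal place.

∠(j4.1 + 4.1) = arctan(4.1/4.1) = 45.00°
∠T(j4.1) = −45.00° = -45.00°

-45.0°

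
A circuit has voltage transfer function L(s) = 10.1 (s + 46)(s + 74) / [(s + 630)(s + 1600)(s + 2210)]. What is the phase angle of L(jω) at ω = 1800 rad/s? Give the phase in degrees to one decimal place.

17.9°

∠(j1800 + 46) = arctan(1800/46) = 88.54°
∠(j1800 + 74) = arctan(1800/74) = 87.65°
∠(j1800 + 630) = arctan(1800/630) = 70.71°
∠(j1800 + 1600) = arctan(1800/1600) = 48.37°
∠(j1800 + 2210) = arctan(1800/2210) = 39.16°
∠L(j1800) = 88.54° + 87.65° − (70.71° + 48.37° + 39.16°) = 17.94°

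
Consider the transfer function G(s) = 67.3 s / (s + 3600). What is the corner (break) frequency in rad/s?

The single real pole at s = −3600 gives a corner at ω = 3600 rad/s.

3600 rad/s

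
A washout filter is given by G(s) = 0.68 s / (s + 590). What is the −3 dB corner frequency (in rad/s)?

For a single-pole high-pass, the −3 dB point is at the pole: ω = 590 rad/s.

590 rad/s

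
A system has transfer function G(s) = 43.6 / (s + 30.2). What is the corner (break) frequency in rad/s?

The single real pole at s = −30.2 gives a corner at ω = 30.2 rad/s.

30.2 rad/s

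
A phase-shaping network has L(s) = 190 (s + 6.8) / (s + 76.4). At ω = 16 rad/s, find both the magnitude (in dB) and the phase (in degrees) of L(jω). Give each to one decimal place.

|j16 + 6.8| = √(16² + 6.8²) = 17.39
|j16 + 76.4| = √(16² + 76.4²) = 78.06
|L(j16)| = 190 × 17.39 / 78.06 = 42.317
20 log₁₀(42.317) = 32.53 dB
∠(j16 + 6.8) = arctan(16/6.8) = 66.97°
∠(j16 + 76.4) = arctan(16/76.4) = 11.83°
∠L(j16) = 66.97° − 11.83° = 55.15°

|L| = 32.5 dB, ∠L = 55.1°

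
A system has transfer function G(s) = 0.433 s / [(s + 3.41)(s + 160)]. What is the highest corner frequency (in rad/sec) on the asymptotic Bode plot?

Break frequencies occur at each pole and zero magnitude: 3.41 rad/sec, 160 rad/sec.
The highest is 160 rad/sec.

160 rad/sec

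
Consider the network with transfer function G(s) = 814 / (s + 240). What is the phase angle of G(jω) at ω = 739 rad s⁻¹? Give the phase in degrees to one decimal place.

∠(j739 + 240) = arctan(739/240) = 72.01°
∠G(j739) = −72.01° = -72.01°

-72.0°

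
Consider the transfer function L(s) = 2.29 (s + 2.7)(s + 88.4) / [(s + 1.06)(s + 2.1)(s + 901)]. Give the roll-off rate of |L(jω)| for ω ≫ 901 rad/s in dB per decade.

With 2 zeros and 3 poles, the high-frequency asymptotic slope is 20 × (2 − 3) = -20 dB/decade.

-20 dB/decade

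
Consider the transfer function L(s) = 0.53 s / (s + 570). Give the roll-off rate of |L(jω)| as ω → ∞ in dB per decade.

0 dB/decade

With 1 zero and 1 pole, the high-frequency asymptotic slope is 20 × (1 − 1) = 0 dB/decade.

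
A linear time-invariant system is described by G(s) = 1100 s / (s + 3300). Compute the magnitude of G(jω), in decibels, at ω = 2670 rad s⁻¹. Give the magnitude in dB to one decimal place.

56.8 dB

|j2670| = 2670
|j2670 + 3300| = √(2670² + 3300²) = 4245
|G(j2670)| = 1100 × 2670 / 4245 = 691.89
20 log₁₀(691.89) = 56.80 dB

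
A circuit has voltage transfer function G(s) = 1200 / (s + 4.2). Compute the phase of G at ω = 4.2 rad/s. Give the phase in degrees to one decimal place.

∠(j4.2 + 4.2) = arctan(4.2/4.2) = 45.00°
∠G(j4.2) = −45.00° = -45.00°

-45.0°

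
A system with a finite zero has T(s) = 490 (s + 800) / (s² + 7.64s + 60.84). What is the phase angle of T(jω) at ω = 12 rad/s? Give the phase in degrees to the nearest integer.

∠(j12 + 800) = arctan(12/800) = 0.86°
∠[(j12)² + 7.64(j12) + 60.84] = ∠[-83.16 + j91.68] = 132.21°
∠T(j12) = 0.86° − 132.21° = -131.35°

-131°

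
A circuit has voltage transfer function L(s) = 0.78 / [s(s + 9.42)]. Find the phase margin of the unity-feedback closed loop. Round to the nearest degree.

89°

Gain crossover: |L(jω)| = 1 at ω ≈ 0.0828 rad/s.
∠L(j0.0828) = −90° − arctan(0.0828/9.42) ≈ -90.50°
PM = 180° + (-90.50°) = 89.50°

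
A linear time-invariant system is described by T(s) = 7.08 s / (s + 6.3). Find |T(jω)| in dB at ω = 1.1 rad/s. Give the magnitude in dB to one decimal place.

1.7 dB

|j1.1| = 1.1
|j1.1 + 6.3| = √(1.1² + 6.3²) = 6.395
|T(j1.1)| = 7.08 × 1.1 / 6.395 = 1.2178
20 log₁₀(1.2178) = 1.71 dB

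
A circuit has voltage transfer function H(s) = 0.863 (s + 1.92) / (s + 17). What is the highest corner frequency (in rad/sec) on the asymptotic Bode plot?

Break frequencies occur at each pole and zero magnitude: 1.92 rad/sec, 17 rad/sec.
The highest is 17 rad/sec.

17 rad/sec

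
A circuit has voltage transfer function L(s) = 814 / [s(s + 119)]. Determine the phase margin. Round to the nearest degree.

Gain crossover: |L(jω)| = 1 at ω ≈ 6.83 rad s⁻¹.
∠L(j6.83) = −90° − arctan(6.83/119) ≈ -93.28°
PM = 180° + (-93.28°) = 86.72°

87°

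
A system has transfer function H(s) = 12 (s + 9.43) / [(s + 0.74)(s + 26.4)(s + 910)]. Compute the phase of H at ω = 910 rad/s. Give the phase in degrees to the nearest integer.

∠(j910 + 9.43) = arctan(910/9.43) = 89.41°
∠(j910 + 0.74) = arctan(910/0.74) = 89.95°
∠(j910 + 26.4) = arctan(910/26.4) = 88.34°
∠(j910 + 910) = arctan(910/910) = 45.00°
∠H(j910) = 89.41° − (89.95° + 88.34° + 45.00°) = -133.89°

-134°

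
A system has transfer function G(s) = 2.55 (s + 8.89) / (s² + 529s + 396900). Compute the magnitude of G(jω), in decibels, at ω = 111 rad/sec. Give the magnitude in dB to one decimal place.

-62.7 dB

|j111 + 8.89| = √(111² + 8.89²) = 111.4
|(j111)² + 529(j111) + 396900| = |3.8458e+05 + j58719| = 3.89e+05
|G(j111)| = 2.55 × 111.4 / 3.89e+05 = 0.0007299
20 log₁₀(0.0007299) = -62.73 dB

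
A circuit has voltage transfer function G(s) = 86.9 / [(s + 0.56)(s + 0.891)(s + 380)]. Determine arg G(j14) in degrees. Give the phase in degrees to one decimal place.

∠(j14 + 0.56) = arctan(14/0.56) = 87.71°
∠(j14 + 0.891) = arctan(14/0.891) = 86.36°
∠(j14 + 380) = arctan(14/380) = 2.11°
∠G(j14) = − (87.71° + 86.36° + 2.11°) = -176.18°

-176.2°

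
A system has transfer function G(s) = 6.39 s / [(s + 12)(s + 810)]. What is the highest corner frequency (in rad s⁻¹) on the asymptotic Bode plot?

Break frequencies occur at each pole and zero magnitude: 12 rad s⁻¹, 810 rad s⁻¹.
The highest is 810 rad s⁻¹.

810 rad s⁻¹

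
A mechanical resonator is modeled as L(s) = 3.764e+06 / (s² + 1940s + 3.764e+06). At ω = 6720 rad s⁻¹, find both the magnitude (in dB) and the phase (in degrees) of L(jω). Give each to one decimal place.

|(j6720)² + 1940(j6720) + 3.764e+06| = |-4.1394e+07 + j1.3037e+07| = 4.34e+07
|L(j6720)| = 3.764e+06 / 4.34e+07 = 0.086731
20 log₁₀(0.086731) = -21.24 dB
∠[(j6720)² + 1940(j6720) + 3.764e+06] = ∠[-4.1394e+07 + j1.3037e+07] = 162.52°
∠L(j6720) = −162.52° = -162.52°

|L| = -21.2 dB, ∠L = -162.5°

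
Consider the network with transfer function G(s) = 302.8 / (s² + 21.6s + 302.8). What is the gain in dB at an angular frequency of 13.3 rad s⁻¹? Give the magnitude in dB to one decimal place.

|(j13.3)² + 21.6(j13.3) + 302.8| = |125.91 + j287.28| = 313.7
|G(j13.3)| = 302.8 / 313.7 = 0.96537
20 log₁₀(0.96537) = -0.31 dB

-0.3 dB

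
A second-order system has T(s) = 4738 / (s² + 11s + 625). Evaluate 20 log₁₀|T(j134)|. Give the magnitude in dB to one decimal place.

|(j134)² + 11(j134) + 625| = |-17331 + j1474| = 1.739e+04
|T(j134)| = 4738 / 1.739e+04 = 0.2724
20 log₁₀(0.2724) = -11.30 dB

-11.3 dB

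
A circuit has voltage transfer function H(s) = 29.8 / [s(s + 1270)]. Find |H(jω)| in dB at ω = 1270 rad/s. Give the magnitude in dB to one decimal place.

-97.7 dB

|j1270 + 1270| = √(1270² + 1270²) = 1796
|j1270| = 1270
|H(j1270)| = 29.8 / (1796 × 1270) = 1.3065e-05
20 log₁₀(1.3065e-05) = -97.68 dB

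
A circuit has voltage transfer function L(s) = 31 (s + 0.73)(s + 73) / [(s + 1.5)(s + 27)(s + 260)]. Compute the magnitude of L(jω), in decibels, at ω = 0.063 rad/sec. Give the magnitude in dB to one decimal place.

|j0.063 + 0.73| = √(0.063² + 0.73²) = 0.7327
|j0.063 + 73| = √(0.063² + 73²) = 73
|j0.063 + 1.5| = √(0.063² + 1.5²) = 1.501
|j0.063 + 27| = √(0.063² + 27²) = 27
|j0.063 + 260| = √(0.063² + 260²) = 260
|L(j0.063)| = 31 × 0.7327 × 73 / (1.501 × 27 × 260) = 0.15733
20 log₁₀(0.15733) = -16.06 dB

-16.1 dB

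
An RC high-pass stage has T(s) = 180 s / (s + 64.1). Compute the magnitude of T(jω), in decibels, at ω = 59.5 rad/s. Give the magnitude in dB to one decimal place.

|j59.5| = 59.5
|j59.5 + 64.1| = √(59.5² + 64.1²) = 87.46
|T(j59.5)| = 180 × 59.5 / 87.46 = 122.46
20 log₁₀(122.46) = 41.76 dB

41.8 dB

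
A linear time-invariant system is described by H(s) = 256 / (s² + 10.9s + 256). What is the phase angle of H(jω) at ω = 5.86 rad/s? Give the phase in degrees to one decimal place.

-16.1°

∠[(j5.86)² + 10.9(j5.86) + 256] = ∠[221.66 + j63.874] = 16.07°
∠H(j5.86) = −16.07° = -16.07°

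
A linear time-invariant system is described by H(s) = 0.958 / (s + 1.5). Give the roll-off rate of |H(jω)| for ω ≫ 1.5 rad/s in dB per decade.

With 0 zeros and 1 pole, the high-frequency asymptotic slope is 20 × (0 − 1) = -20 dB/decade.

-20 dB/decade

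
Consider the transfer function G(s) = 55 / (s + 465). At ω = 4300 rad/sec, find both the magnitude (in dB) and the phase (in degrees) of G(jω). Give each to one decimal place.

|G| = -37.9 dB, ∠G = -83.8 deg

|j4300 + 465| = √(4300² + 465²) = 4325
|G(j4300)| = 55 / 4325 = 0.012717
20 log₁₀(0.012717) = -37.91 dB
∠(j4300 + 465) = arctan(4300/465) = 83.83°
∠G(j4300) = −83.83° = -83.83°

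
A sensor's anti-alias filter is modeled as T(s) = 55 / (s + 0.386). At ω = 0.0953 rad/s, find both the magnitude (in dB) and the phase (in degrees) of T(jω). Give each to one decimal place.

|T| = 42.8 dB, ∠T = -13.9°

|j0.0953 + 0.386| = √(0.0953² + 0.386²) = 0.3976
|T(j0.0953)| = 55 / 0.3976 = 138.33
20 log₁₀(138.33) = 42.82 dB
∠(j0.0953 + 0.386) = arctan(0.0953/0.386) = 13.87°
∠T(j0.0953) = −13.87° = -13.87°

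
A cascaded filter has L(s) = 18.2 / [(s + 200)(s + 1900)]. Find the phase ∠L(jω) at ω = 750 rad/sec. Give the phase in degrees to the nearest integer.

∠(j750 + 200) = arctan(750/200) = 75.07°
∠(j750 + 1900) = arctan(750/1900) = 21.54°
∠L(j750) = − (75.07° + 21.54°) = -96.61°

-97°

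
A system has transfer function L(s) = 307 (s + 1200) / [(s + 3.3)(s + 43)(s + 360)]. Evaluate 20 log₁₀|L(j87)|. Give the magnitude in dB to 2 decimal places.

-18.56 dB

|j87 + 1200| = √(87² + 1200²) = 1203
|j87 + 3.3| = √(87² + 3.3²) = 87.06
|j87 + 43| = √(87² + 43²) = 97.05
|j87 + 360| = √(87² + 360²) = 370.4
|L(j87)| = 307 × 1203 / (87.06 × 97.05 × 370.4) = 0.11804
20 log₁₀(0.11804) = -18.560 dB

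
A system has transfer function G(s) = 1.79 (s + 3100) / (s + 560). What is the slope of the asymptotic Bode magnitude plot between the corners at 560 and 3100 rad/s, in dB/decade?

-20 dB/decade

In this band the factors already past their corner are: pole at 560; net slope = -20 dB/decade.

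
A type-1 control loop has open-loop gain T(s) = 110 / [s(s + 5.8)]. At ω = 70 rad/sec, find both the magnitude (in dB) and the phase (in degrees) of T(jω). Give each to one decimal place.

|T| = -33.0 dB, ∠T = -175.3 deg

|j70 + 5.8| = √(70² + 5.8²) = 70.24
|j70| = 70
|T(j70)| = 110 / (70.24 × 70) = 0.022372
20 log₁₀(0.022372) = -33.01 dB
∠(j70 + 5.8) = arctan(70/5.8) = 85.26°
∠(j70) = 90.00°
∠T(j70) = − (85.26° + 90.00°) = -175.26°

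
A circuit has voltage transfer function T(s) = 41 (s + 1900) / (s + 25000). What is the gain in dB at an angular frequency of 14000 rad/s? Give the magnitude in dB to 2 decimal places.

26.11 dB

|j14000 + 1900| = √(14000² + 1900²) = 1.413e+04
|j14000 + 25000| = √(14000² + 25000²) = 2.865e+04
|T(j14000)| = 41 × 1.413e+04 / 2.865e+04 = 20.216
20 log₁₀(20.216) = 26.114 dB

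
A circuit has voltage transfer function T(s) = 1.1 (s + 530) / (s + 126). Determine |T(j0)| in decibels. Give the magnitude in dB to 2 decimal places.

T(0) = 1.1 × 530 / 126 = 4.627
20 log₁₀(4.627) = 13.306 dB

13.31 dB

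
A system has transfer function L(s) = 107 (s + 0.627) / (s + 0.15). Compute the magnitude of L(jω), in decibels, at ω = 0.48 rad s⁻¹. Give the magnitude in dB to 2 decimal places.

|j0.48 + 0.627| = √(0.48² + 0.627²) = 0.7896
|j0.48 + 0.15| = √(0.48² + 0.15²) = 0.5029
|L(j0.48)| = 107 × 0.7896 / 0.5029 = 168.01
20 log₁₀(168.01) = 44.507 dB

44.51 dB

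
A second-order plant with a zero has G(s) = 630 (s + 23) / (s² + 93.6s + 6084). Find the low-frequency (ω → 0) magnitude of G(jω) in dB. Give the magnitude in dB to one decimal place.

7.5 dB

G(0) = 630 × 23 / 6084 = 2.3817
20 log₁₀(2.3817) = 7.54 dB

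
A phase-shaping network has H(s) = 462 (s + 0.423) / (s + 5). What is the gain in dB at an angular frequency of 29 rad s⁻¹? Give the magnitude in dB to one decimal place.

53.2 dB

|j29 + 0.423| = √(29² + 0.423²) = 29
|j29 + 5| = √(29² + 5²) = 29.43
|H(j29)| = 462 × 29 / 29.43 = 455.33
20 log₁₀(455.33) = 53.17 dB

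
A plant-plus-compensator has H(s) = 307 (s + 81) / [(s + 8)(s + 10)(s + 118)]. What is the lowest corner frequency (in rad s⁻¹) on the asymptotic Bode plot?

8 rad s⁻¹

Break frequencies occur at each pole and zero magnitude: 8 rad s⁻¹, 10 rad s⁻¹, 81 rad s⁻¹, 118 rad s⁻¹.
The lowest is 8 rad s⁻¹.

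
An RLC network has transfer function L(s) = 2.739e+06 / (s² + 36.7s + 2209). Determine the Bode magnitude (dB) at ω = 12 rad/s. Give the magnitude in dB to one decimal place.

|(j12)² + 36.7(j12) + 2209| = |2065 + j440.4| = 2111
|L(j12)| = 2.739e+06 / 2111 = 1297.2
20 log₁₀(1297.2) = 62.26 dB

62.3 dB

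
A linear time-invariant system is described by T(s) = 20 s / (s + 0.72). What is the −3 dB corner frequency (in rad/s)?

For a single-pole high-pass, the −3 dB point is at the pole: ω = 0.72 rad/s.

0.72 rad/s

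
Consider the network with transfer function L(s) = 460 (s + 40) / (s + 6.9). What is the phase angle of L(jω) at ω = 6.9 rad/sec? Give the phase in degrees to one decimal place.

∠(j6.9 + 40) = arctan(6.9/40) = 9.79°
∠(j6.9 + 6.9) = arctan(6.9/6.9) = 45.00°
∠L(j6.9) = 9.79° − 45.00° = -35.21°

-35.2°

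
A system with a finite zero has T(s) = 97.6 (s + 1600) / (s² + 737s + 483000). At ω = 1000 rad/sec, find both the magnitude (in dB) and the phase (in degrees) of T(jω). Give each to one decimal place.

|T| = -13.8 dB, ∠T = -93.0°

|j1000 + 1600| = √(1000² + 1600²) = 1887
|(j1000)² + 737(j1000) + 483000| = |-5.17e+05 + j7.37e+05| = 9.003e+05
|T(j1000)| = 97.6 × 1887 / 9.003e+05 = 0.20455
20 log₁₀(0.20455) = -13.78 dB
∠(j1000 + 1600) = arctan(1000/1600) = 32.01°
∠[(j1000)² + 737(j1000) + 483000] = ∠[-5.17e+05 + j7.37e+05] = 125.05°
∠T(j1000) = 32.01° − 125.05° = -93.04°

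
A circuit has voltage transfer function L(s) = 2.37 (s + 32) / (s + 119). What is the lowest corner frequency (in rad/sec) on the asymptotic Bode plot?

Break frequencies occur at each pole and zero magnitude: 32 rad/sec, 119 rad/sec.
The lowest is 32 rad/sec.

32 rad/sec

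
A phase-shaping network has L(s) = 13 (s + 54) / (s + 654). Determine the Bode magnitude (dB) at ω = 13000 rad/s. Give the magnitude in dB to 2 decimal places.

22.27 dB

|j13000 + 54| = √(13000² + 54²) = 1.3e+04
|j13000 + 654| = √(13000² + 654²) = 1.302e+04
|L(j13000)| = 13 × 1.3e+04 / 1.302e+04 = 12.984
20 log₁₀(12.984) = 22.268 dB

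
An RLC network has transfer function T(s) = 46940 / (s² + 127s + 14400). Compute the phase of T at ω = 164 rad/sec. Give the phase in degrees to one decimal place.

-121.0°

∠[(j164)² + 127(j164) + 14400] = ∠[-12496 + j20828] = 120.96°
∠T(j164) = −120.96° = -120.96°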